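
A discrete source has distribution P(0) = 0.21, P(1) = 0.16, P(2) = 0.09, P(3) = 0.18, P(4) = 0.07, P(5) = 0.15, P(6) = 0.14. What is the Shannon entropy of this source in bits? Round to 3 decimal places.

2.730 bits

H = −Σ pᵢ log₂ pᵢ.
−0.21·log₂(0.21) = 0.4728
−0.16·log₂(0.16) = 0.4230
−0.09·log₂(0.09) = 0.3127
−0.18·log₂(0.18) = 0.4453
−0.07·log₂(0.07) = 0.2686
−0.15·log₂(0.15) = 0.4105
−0.14·log₂(0.14) = 0.3971
Sum ≈ 2.7300 → 2.730 bits.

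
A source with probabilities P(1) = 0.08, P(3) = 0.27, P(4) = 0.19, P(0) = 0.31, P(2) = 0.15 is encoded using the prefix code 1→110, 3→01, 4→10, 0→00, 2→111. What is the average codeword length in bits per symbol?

2.23 bits/symbol

L̄ = Σ pᵢ·ℓᵢ = 0.08·3 + 0.27·2 + 0.19·2 + 0.31·2 + 0.15·3 = 2.23 bits/symbol.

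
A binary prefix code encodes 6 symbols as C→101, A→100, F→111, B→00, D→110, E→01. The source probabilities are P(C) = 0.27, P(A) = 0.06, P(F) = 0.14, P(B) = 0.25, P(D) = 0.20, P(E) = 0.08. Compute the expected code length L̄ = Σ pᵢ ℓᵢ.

2.67 bits/symbol

L̄ = Σ pᵢ·ℓᵢ = 0.27·3 + 0.06·3 + 0.14·3 + 0.25·2 + 0.20·3 + 0.08·2 = 2.67 bits/symbol.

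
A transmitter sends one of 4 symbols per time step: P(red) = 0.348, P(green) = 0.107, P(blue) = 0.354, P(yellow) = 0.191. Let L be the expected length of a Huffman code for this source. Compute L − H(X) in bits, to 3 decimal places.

Entropy H = −Σ p log₂ p ≈ 1.8615 bits.
Huffman merges: 107/1000+191/1000→149/500; 149/500+87/250→323/500; 177/500+323/500→1. L = 243/125 ≈ 1.9440.
L − H = 1.9440 − 1.8615 = 0.083 bits.

0.083 bits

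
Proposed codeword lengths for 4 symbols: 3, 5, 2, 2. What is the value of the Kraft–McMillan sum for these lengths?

0.65625

With common denominator 2^5 = 32: Σ 2^(−ℓᵢ) = 4/32 + 1/32 + 8/32 + 8/32 = 21/32 = 0.65625.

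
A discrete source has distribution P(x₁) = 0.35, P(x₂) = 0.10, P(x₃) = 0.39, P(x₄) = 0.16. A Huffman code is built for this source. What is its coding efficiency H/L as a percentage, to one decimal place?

97.1%

Entropy H = −Σ p log₂ p ≈ 1.8151 bits.
Huffman merges: 1/10+4/25→13/50; 13/50+7/20→61/100; 39/100+61/100→1. L = 187/100 ≈ 1.8700.
Efficiency = H/L = 1.8151/1.8700 = 97.1%.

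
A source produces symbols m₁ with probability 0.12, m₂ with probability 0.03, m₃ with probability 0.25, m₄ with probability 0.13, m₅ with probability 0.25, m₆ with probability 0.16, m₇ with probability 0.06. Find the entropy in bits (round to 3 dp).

2.568 bits

H = −Σ pᵢ log₂ pᵢ.
−0.12·log₂(0.12) = 0.3671
−0.03·log₂(0.03) = 0.1518
−0.25·log₂(0.25) = 0.5000
−0.13·log₂(0.13) = 0.3826
−0.25·log₂(0.25) = 0.5000
−0.16·log₂(0.16) = 0.4230
−0.06·log₂(0.06) = 0.2435
Sum ≈ 2.5680 → 2.568 bits.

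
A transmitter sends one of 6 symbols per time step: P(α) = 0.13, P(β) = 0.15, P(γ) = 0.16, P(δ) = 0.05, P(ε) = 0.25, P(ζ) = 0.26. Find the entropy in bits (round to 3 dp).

H = −Σ pᵢ log₂ pᵢ.
−0.13·log₂(0.13) = 0.3826
−0.15·log₂(0.15) = 0.4105
−0.16·log₂(0.16) = 0.4230
−0.05·log₂(0.05) = 0.2161
−0.25·log₂(0.25) = 0.5000
−0.26·log₂(0.26) = 0.5053
Sum ≈ 2.4376 → 2.438 bits.

2.438 bits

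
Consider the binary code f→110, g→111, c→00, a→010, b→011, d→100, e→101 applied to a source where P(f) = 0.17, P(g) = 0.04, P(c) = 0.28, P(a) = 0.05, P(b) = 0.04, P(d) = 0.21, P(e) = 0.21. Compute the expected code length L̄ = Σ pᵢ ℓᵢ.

L̄ = Σ pᵢ·ℓᵢ = 0.17·3 + 0.04·3 + 0.28·2 + 0.05·3 + 0.04·3 + 0.21·3 + 0.21·3 = 2.72 bits/symbol.

2.72 bits/symbol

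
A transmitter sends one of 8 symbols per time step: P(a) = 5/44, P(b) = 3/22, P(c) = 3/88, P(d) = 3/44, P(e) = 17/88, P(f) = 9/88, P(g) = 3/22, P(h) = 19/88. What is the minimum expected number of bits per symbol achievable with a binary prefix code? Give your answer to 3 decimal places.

2.886 bits/symbol

Repeatedly combine the two least-probable nodes; the expected code length is the sum of the merged weights.
merge 3/88 + 3/44 → 9/88
merge 9/88 + 9/88 → 9/44
merge 5/44 + 3/22 → 1/4
merge 3/22 + 17/88 → 29/88
merge 9/44 + 19/88 → 37/88
merge 1/4 + 29/88 → 51/88
merge 37/88 + 51/88 → 1
L = 9/88 + 9/44 + 1/4 + 29/88 + 37/88 + 51/88 + 1 = 127/44 ≈ 2.886 bits/symbol.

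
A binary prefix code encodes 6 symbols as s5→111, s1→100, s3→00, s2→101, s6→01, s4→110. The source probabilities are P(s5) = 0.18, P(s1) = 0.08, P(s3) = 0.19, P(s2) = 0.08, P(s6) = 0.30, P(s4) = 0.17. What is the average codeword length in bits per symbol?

L̄ = Σ pᵢ·ℓᵢ = 0.18·3 + 0.08·3 + 0.19·2 + 0.08·3 + 0.30·2 + 0.17·3 = 2.51 bits/symbol.

2.51 bits/symbol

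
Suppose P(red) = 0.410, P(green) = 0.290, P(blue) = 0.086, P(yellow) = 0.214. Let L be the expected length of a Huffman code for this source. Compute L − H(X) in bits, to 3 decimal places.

0.064 bits

Entropy H = −Σ p log₂ p ≈ 1.8257 bits.
Huffman merges: 43/500+107/500→3/10; 29/100+3/10→59/100; 41/100+59/100→1. L = 189/100 ≈ 1.8900.
L − H = 1.8900 − 1.8257 = 0.064 bits.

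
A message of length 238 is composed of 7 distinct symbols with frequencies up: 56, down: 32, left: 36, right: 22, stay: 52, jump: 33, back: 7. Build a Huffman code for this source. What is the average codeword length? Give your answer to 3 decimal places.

Probabilities are the counts divided by 238.
Repeatedly combine the two least-probable nodes; the expected code length is the sum of the merged weights.
merge 1/34 + 11/119 → 29/238
merge 29/238 + 16/119 → 61/238
merge 33/238 + 18/119 → 69/238
merge 26/119 + 4/17 → 54/119
merge 61/238 + 69/238 → 65/119
merge 54/119 + 65/119 → 1
L = 29/238 + 61/238 + 69/238 + 54/119 + 65/119 + 1 = 635/238 ≈ 2.668 bits/symbol.

2.668 bits/symbol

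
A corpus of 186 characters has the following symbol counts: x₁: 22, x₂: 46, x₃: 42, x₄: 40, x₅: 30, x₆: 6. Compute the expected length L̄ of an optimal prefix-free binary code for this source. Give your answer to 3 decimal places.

2.462 bits/symbol

Probabilities are the counts divided by 186.
Repeatedly combine the two least-probable nodes; the expected code length is the sum of the merged weights.
merge 1/31 + 11/93 → 14/93
merge 14/93 + 5/31 → 29/93
merge 20/93 + 7/31 → 41/93
merge 23/93 + 29/93 → 52/93
merge 41/93 + 52/93 → 1
L = 14/93 + 29/93 + 41/93 + 52/93 + 1 = 229/93 ≈ 2.462 bits/symbol.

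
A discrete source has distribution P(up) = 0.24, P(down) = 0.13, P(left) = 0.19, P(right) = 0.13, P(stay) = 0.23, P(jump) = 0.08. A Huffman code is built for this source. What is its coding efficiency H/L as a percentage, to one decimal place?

Entropy H = −Σ p log₂ p ≈ 2.4938 bits.
Huffman merges: 2/25+13/100→21/100; 13/100+19/100→8/25; 21/100+23/100→11/25; 6/25+8/25→14/25; 11/25+14/25→1. L = 253/100 ≈ 2.5300.
Efficiency = H/L = 2.4938/2.5300 = 98.6%.

98.6%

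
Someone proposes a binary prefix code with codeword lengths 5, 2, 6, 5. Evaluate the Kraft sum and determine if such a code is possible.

0.328125; yes

With common denominator 2^6 = 64: Σ 2^(−ℓᵢ) = 2/64 + 16/64 + 1/64 + 2/64 = 21/64 = 0.328125.
Kraft's inequality requires Σ ≤ 1; here Σ = 0.328125 ≤ 1, so such a prefix code exists.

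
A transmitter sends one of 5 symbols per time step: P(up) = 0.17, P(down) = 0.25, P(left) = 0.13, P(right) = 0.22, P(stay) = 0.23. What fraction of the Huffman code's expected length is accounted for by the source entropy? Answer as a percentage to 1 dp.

99.4%

Entropy H = −Σ p log₂ p ≈ 2.2855 bits.
Huffman merges: 13/100+17/100→3/10; 11/50+23/100→9/20; 1/4+3/10→11/20; 9/20+11/20→1. L = 23/10 ≈ 2.3000.
Efficiency = H/L = 2.2855/2.3000 = 99.4%.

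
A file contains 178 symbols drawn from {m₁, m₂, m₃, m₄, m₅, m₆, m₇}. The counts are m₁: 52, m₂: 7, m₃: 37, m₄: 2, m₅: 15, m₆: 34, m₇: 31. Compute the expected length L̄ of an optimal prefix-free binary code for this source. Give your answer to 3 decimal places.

2.494 bits/symbol

Probabilities are the counts divided by 178.
Repeatedly combine the two least-probable nodes; the expected code length is the sum of the merged weights.
merge 1/89 + 7/178 → 9/178
merge 9/178 + 15/178 → 12/89
merge 12/89 + 31/178 → 55/178
merge 17/89 + 37/178 → 71/178
merge 26/89 + 55/178 → 107/178
merge 71/178 + 107/178 → 1
L = 9/178 + 12/89 + 55/178 + 71/178 + 107/178 + 1 = 222/89 ≈ 2.494 bits/symbol.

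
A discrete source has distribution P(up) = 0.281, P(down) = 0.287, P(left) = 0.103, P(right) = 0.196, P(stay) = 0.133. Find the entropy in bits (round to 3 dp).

H = −Σ pᵢ log₂ pᵢ.
−0.281·log₂(0.281) = 0.5146
−0.287·log₂(0.287) = 0.5169
−0.103·log₂(0.103) = 0.3378
−0.196·log₂(0.196) = 0.4608
−0.133·log₂(0.133) = 0.3871
Sum ≈ 2.2171 → 2.217 bits.

2.217 bits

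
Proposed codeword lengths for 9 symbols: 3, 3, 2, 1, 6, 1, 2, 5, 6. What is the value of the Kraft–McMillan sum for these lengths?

1.8125

With common denominator 2^6 = 64: Σ 2^(−ℓᵢ) = 8/64 + 8/64 + 16/64 + 32/64 + 1/64 + 32/64 + 16/64 + 2/64 + 1/64 = 116/64 = 1.8125.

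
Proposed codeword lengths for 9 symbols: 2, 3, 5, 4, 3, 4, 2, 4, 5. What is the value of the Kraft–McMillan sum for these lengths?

With common denominator 2^5 = 32: Σ 2^(−ℓᵢ) = 8/32 + 4/32 + 1/32 + 2/32 + 4/32 + 2/32 + 8/32 + 2/32 + 1/32 = 32/32 = 1.

1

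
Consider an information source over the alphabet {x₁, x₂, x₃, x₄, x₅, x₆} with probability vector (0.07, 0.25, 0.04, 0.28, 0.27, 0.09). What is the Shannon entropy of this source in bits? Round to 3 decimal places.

H = −Σ pᵢ log₂ pᵢ.
−0.07·log₂(0.07) = 0.2686
−0.25·log₂(0.25) = 0.5000
−0.04·log₂(0.04) = 0.1858
−0.28·log₂(0.28) = 0.5142
−0.27·log₂(0.27) = 0.5100
−0.09·log₂(0.09) = 0.3127
Sum ≈ 2.2912 → 2.291 bits.

2.291 bits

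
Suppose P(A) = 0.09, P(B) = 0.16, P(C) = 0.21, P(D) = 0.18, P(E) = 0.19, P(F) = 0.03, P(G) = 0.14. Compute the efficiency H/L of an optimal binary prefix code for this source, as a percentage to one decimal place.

97.7%

Entropy H = −Σ p log₂ p ≈ 2.6579 bits.
Huffman merges: 3/100+9/100→3/25; 3/25+7/50→13/50; 4/25+9/50→17/50; 19/100+21/100→2/5; 13/50+17/50→3/5; 2/5+3/5→1. L = 68/25 ≈ 2.7200.
Efficiency = H/L = 2.6579/2.7200 = 97.7%.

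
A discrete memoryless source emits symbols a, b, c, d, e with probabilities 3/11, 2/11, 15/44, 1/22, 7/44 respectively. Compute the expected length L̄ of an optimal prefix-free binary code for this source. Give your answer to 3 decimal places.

Repeatedly combine the two least-probable nodes; the expected code length is the sum of the merged weights.
merge 1/22 + 7/44 → 9/44
merge 2/11 + 9/44 → 17/44
merge 3/11 + 15/44 → 27/44
merge 17/44 + 27/44 → 1
L = 9/44 + 17/44 + 27/44 + 1 = 97/44 ≈ 2.205 bits/symbol.

2.205 bits/symbol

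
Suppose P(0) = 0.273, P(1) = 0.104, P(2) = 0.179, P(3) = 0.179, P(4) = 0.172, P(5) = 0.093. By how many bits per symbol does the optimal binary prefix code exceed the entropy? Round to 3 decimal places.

0.053 bits

Entropy H = −Σ p log₂ p ≈ 2.4950 bits.
Huffman merges: 93/1000+13/125→197/1000; 43/250+179/1000→351/1000; 179/1000+197/1000→47/125; 273/1000+351/1000→78/125; 47/125+78/125→1. L = 637/250 ≈ 2.5480.
L − H = 2.5480 − 2.4950 = 0.053 bits.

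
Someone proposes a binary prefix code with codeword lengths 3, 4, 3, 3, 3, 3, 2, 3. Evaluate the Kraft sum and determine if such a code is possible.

1.0625; no

With common denominator 2^4 = 16: Σ 2^(−ℓᵢ) = 2/16 + 1/16 + 2/16 + 2/16 + 2/16 + 2/16 + 4/16 + 2/16 = 17/16 = 1.0625.
Kraft's inequality requires Σ ≤ 1; here Σ = 1.0625 > 1, so no such prefix code exists.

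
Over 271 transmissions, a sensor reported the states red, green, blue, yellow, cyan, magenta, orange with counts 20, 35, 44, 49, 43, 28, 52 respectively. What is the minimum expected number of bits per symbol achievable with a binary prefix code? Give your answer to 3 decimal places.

2.804 bits/symbol

Probabilities are the counts divided by 271.
Repeatedly combine the two least-probable nodes; the expected code length is the sum of the merged weights.
merge 20/271 + 28/271 → 48/271
merge 35/271 + 43/271 → 78/271
merge 44/271 + 48/271 → 92/271
merge 49/271 + 52/271 → 101/271
merge 78/271 + 92/271 → 170/271
merge 101/271 + 170/271 → 1
L = 48/271 + 78/271 + 92/271 + 101/271 + 170/271 + 1 = 760/271 ≈ 2.804 bits/symbol.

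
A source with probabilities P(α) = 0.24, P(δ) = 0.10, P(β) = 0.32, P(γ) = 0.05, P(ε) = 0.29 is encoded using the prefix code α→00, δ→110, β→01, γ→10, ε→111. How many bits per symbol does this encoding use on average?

2.39 bits/symbol

L̄ = Σ pᵢ·ℓᵢ = 0.24·2 + 0.10·3 + 0.32·2 + 0.05·2 + 0.29·3 = 2.39 bits/symbol.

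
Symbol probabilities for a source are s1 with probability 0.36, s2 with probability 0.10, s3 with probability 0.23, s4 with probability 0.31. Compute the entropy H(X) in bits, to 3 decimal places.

H = −Σ pᵢ log₂ pᵢ.
−0.36·log₂(0.36) = 0.5306
−0.10·log₂(0.10) = 0.3322
−0.23·log₂(0.23) = 0.4877
−0.31·log₂(0.31) = 0.5238
Sum ≈ 1.8743 → 1.874 bits.

1.874 bits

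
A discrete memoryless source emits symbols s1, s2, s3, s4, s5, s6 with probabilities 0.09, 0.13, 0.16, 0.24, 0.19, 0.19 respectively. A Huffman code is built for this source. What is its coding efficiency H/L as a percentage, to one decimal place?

98.2%

Entropy H = −Σ p log₂ p ≈ 2.5229 bits.
Huffman merges: 9/100+13/100→11/50; 4/25+19/100→7/20; 19/100+11/50→41/100; 6/25+7/20→59/100; 41/100+59/100→1. L = 257/100 ≈ 2.5700.
Efficiency = H/L = 2.5229/2.5700 = 98.2%.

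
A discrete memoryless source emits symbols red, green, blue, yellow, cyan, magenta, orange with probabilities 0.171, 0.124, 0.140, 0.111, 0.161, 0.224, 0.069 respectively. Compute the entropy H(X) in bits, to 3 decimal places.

2.732 bits

H = −Σ pᵢ log₂ pᵢ.
−0.171·log₂(0.171) = 0.4357
−0.124·log₂(0.124) = 0.3734
−0.140·log₂(0.140) = 0.3971
−0.111·log₂(0.111) = 0.3520
−0.161·log₂(0.161) = 0.4242
−0.224·log₂(0.224) = 0.4835
−0.069·log₂(0.069) = 0.2662
Sum ≈ 2.7321 → 2.732 bits.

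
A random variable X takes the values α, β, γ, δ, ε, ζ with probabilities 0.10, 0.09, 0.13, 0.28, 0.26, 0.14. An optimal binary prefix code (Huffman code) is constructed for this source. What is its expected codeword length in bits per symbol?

Repeatedly combine the two least-probable nodes; the expected code length is the sum of the merged weights.
merge 9/100 + 1/10 → 19/100
merge 13/100 + 7/50 → 27/100
merge 19/100 + 13/50 → 9/20
merge 27/100 + 7/25 → 11/20
merge 9/20 + 11/20 → 1
L = 19/100 + 27/100 + 9/20 + 11/20 + 1 = 123/50 = 2.46 bits/symbol.

2.46 bits/symbol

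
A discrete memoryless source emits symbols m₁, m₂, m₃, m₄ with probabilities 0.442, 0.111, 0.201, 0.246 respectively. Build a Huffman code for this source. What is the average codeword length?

1.87 bits/symbol

Repeatedly combine the two least-probable nodes; the expected code length is the sum of the merged weights.
merge 111/1000 + 201/1000 → 39/125
merge 123/500 + 39/125 → 279/500
merge 221/500 + 279/500 → 1
L = 39/125 + 279/500 + 1 = 187/100 = 1.87 bits/symbol.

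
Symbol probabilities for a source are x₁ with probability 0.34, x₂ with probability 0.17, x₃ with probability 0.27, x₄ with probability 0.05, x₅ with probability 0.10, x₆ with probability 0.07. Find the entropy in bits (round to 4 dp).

2.2906 bits

H = −Σ pᵢ log₂ pᵢ.
−0.34·log₂(0.34) = 0.5292
−0.17·log₂(0.17) = 0.4346
−0.27·log₂(0.27) = 0.5100
−0.05·log₂(0.05) = 0.2161
−0.10·log₂(0.10) = 0.3322
−0.07·log₂(0.07) = 0.2686
Sum ≈ 2.2906 → 2.2906 bits.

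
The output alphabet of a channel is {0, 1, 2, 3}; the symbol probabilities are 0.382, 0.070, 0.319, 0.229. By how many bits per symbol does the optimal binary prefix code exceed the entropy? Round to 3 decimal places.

Entropy H = −Σ p log₂ p ≈ 1.8117 bits.
Huffman merges: 7/100+229/1000→299/1000; 299/1000+319/1000→309/500; 191/500+309/500→1. L = 1917/1000 ≈ 1.9170.
L − H = 1.9170 − 1.8117 = 0.105 bits.

0.105 bits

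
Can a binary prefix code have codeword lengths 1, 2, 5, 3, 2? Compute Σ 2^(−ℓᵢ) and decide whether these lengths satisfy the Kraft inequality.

With common denominator 2^5 = 32: Σ 2^(−ℓᵢ) = 16/32 + 8/32 + 1/32 + 4/32 + 8/32 = 37/32 = 1.15625.
Kraft's inequality requires Σ ≤ 1; here Σ = 1.15625 > 1, so no such prefix code exists.

1.15625; no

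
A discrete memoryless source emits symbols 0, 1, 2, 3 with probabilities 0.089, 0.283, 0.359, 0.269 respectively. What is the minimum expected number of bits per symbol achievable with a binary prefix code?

1.999 bits/symbol

Repeatedly combine the two least-probable nodes; the expected code length is the sum of the merged weights.
merge 89/1000 + 269/1000 → 179/500
merge 283/1000 + 179/500 → 641/1000
merge 359/1000 + 641/1000 → 1
L = 179/500 + 641/1000 + 1 = 1999/1000 = 1.999 bits/symbol.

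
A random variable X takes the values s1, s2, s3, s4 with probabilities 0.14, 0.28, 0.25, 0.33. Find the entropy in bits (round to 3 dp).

1.939 bits

H = −Σ pᵢ log₂ pᵢ.
−0.14·log₂(0.14) = 0.3971
−0.28·log₂(0.28) = 0.5142
−0.25·log₂(0.25) = 0.5000
−0.33·log₂(0.33) = 0.5278
Sum ≈ 1.9392 → 1.939 bits.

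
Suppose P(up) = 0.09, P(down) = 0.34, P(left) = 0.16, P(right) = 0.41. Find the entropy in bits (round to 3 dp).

1.792 bits

H = −Σ pᵢ log₂ pᵢ.
−0.09·log₂(0.09) = 0.3127
−0.34·log₂(0.34) = 0.5292
−0.16·log₂(0.16) = 0.4230
−0.41·log₂(0.41) = 0.5274
Sum ≈ 1.7922 → 1.792 bits.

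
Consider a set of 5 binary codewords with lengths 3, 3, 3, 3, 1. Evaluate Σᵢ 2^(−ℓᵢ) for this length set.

With common denominator 2^3 = 8: Σ 2^(−ℓᵢ) = 1/8 + 1/8 + 1/8 + 1/8 + 4/8 = 8/8 = 1.

1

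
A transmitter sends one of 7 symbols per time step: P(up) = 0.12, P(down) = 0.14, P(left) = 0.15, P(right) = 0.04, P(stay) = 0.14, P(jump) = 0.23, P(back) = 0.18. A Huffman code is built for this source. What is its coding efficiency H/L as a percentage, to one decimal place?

97.8%

Entropy H = −Σ p log₂ p ≈ 2.6906 bits.
Huffman merges: 1/25+3/25→4/25; 7/50+7/50→7/25; 3/20+4/25→31/100; 9/50+23/100→41/100; 7/25+31/100→59/100; 41/100+59/100→1. L = 11/4 ≈ 2.7500.
Efficiency = H/L = 2.6906/2.7500 = 97.8%.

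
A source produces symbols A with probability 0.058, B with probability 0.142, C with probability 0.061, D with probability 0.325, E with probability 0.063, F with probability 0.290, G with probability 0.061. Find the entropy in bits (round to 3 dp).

H = −Σ pᵢ log₂ pᵢ.
−0.058·log₂(0.058) = 0.2383
−0.142·log₂(0.142) = 0.3999
−0.061·log₂(0.061) = 0.2461
−0.325·log₂(0.325) = 0.5270
−0.063·log₂(0.063) = 0.2513
−0.290·log₂(0.290) = 0.5179
−0.061·log₂(0.061) = 0.2461
Sum ≈ 2.4266 → 2.427 bits.

2.427 bits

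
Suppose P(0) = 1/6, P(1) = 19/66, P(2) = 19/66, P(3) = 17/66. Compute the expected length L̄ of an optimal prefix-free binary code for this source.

2 bits/symbol

Repeatedly combine the two least-probable nodes; the expected code length is the sum of the merged weights.
merge 1/6 + 17/66 → 14/33
merge 19/66 + 19/66 → 19/33
merge 14/33 + 19/33 → 1
L = 14/33 + 19/33 + 1 = 2 bits/symbol.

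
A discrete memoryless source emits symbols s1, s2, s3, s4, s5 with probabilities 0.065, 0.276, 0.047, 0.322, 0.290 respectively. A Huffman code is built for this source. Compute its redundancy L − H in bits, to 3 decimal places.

0.091 bits

Entropy H = −Σ p log₂ p ≈ 2.0206 bits.
Huffman merges: 47/1000+13/200→14/125; 14/125+69/250→97/250; 29/100+161/500→153/250; 97/250+153/250→1. L = 264/125 ≈ 2.1120.
L − H = 2.1120 − 2.0206 = 0.091 bits.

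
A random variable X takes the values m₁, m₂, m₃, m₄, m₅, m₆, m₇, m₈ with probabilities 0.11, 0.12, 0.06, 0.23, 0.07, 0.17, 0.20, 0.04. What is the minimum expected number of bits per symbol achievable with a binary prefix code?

2.84 bits/symbol

Repeatedly combine the two least-probable nodes; the expected code length is the sum of the merged weights.
merge 1/25 + 3/50 → 1/10
merge 7/100 + 1/10 → 17/100
merge 11/100 + 3/25 → 23/100
merge 17/100 + 17/100 → 17/50
merge 1/5 + 23/100 → 43/100
merge 23/100 + 17/50 → 57/100
merge 43/100 + 57/100 → 1
L = 1/10 + 17/100 + 23/100 + 17/50 + 43/100 + 57/100 + 1 = 71/25 = 2.84 bits/symbol.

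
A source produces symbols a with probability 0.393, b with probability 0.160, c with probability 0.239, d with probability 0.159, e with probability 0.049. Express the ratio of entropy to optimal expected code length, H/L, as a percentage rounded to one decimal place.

Entropy H = −Σ p log₂ p ≈ 2.0811 bits.
Huffman merges: 49/1000+159/1000→26/125; 4/25+26/125→46/125; 239/1000+46/125→607/1000; 393/1000+607/1000→1. L = 2183/1000 ≈ 2.1830.
Efficiency = H/L = 2.0811/2.1830 = 95.3%.

95.3%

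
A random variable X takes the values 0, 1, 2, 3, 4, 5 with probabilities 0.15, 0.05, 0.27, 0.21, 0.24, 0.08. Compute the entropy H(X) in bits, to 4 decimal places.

H = −Σ pᵢ log₂ pᵢ.
−0.15·log₂(0.15) = 0.4105
−0.05·log₂(0.05) = 0.2161
−0.27·log₂(0.27) = 0.5100
−0.21·log₂(0.21) = 0.4728
−0.24·log₂(0.24) = 0.4941
−0.08·log₂(0.08) = 0.2915
Sum ≈ 2.3951 → 2.3951 bits.

2.3951 bits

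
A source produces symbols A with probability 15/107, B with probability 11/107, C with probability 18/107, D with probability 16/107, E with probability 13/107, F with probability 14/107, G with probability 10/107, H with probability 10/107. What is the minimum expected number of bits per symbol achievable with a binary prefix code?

Repeatedly combine the two least-probable nodes; the expected code length is the sum of the merged weights.
merge 10/107 + 10/107 → 20/107
merge 11/107 + 13/107 → 24/107
merge 14/107 + 15/107 → 29/107
merge 16/107 + 18/107 → 34/107
merge 20/107 + 24/107 → 44/107
merge 29/107 + 34/107 → 63/107
merge 44/107 + 63/107 → 1
L = 20/107 + 24/107 + 29/107 + 34/107 + 44/107 + 63/107 + 1 = 3 bits/symbol.

3 bits/symbol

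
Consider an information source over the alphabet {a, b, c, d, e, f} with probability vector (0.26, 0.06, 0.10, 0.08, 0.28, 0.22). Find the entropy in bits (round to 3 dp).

H = −Σ pᵢ log₂ pᵢ.
−0.26·log₂(0.26) = 0.5053
−0.06·log₂(0.06) = 0.2435
−0.10·log₂(0.10) = 0.3322
−0.08·log₂(0.08) = 0.2915
−0.28·log₂(0.28) = 0.5142
−0.22·log₂(0.22) = 0.4806
Sum ≈ 2.3673 → 2.367 bits.

2.367 bits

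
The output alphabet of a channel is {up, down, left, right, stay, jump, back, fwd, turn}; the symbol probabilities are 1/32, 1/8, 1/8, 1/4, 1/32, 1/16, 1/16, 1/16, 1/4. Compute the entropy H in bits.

Each probability is a power of 1/2, so log₂(1/p) is an integer.
H = Σ p·log₂(1/p) = 1/32·5 + 1/8·3 + 1/8·3 + 1/4·2 + 1/32·5 + 1/16·4 + 1/16·4 + 1/16·4 + 1/4·2 = 2.8125 bits.

2.8125 bits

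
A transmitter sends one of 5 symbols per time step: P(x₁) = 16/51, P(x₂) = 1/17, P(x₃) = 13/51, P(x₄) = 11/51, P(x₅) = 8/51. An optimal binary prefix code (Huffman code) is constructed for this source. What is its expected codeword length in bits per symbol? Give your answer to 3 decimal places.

Repeatedly combine the two least-probable nodes; the expected code length is the sum of the merged weights.
merge 1/17 + 8/51 → 11/51
merge 11/51 + 11/51 → 22/51
merge 13/51 + 16/51 → 29/51
merge 22/51 + 29/51 → 1
L = 11/51 + 22/51 + 29/51 + 1 = 113/51 ≈ 2.216 bits/symbol.

2.216 bits/symbol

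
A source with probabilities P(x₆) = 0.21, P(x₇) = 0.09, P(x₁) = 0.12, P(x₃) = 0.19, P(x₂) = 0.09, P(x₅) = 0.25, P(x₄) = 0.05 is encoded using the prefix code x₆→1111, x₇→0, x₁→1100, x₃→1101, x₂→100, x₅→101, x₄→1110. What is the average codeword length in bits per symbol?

L̄ = Σ pᵢ·ℓᵢ = 0.21·4 + 0.09·1 + 0.12·4 + 0.19·4 + 0.09·3 + 0.25·3 + 0.05·4 = 3.39 bits/symbol.

3.39 bits/symbol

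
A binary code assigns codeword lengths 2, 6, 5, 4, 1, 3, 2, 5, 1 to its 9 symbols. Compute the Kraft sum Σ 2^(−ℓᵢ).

1.765625

With common denominator 2^6 = 64: Σ 2^(−ℓᵢ) = 16/64 + 1/64 + 2/64 + 4/64 + 32/64 + 8/64 + 16/64 + 2/64 + 32/64 = 113/64 = 1.765625.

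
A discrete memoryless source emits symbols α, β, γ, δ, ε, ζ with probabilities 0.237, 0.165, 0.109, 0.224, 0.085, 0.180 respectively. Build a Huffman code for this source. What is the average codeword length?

Repeatedly combine the two least-probable nodes; the expected code length is the sum of the merged weights.
merge 17/200 + 109/1000 → 97/500
merge 33/200 + 9/50 → 69/200
merge 97/500 + 28/125 → 209/500
merge 237/1000 + 69/200 → 291/500
merge 209/500 + 291/500 → 1
L = 97/500 + 69/200 + 209/500 + 291/500 + 1 = 2539/1000 = 2.539 bits/symbol.

2.539 bits/symbol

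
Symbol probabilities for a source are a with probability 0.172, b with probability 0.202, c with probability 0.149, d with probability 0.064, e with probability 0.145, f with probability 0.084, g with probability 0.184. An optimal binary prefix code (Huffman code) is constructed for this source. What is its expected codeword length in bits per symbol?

Repeatedly combine the two least-probable nodes; the expected code length is the sum of the merged weights.
merge 8/125 + 21/250 → 37/250
merge 29/200 + 37/250 → 293/1000
merge 149/1000 + 43/250 → 321/1000
merge 23/125 + 101/500 → 193/500
merge 293/1000 + 321/1000 → 307/500
merge 193/500 + 307/500 → 1
L = 37/250 + 293/1000 + 321/1000 + 193/500 + 307/500 + 1 = 1381/500 = 2.762 bits/symbol.

2.762 bits/symbol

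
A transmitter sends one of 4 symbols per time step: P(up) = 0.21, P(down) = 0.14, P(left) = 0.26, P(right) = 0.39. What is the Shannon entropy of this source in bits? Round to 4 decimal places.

H = −Σ pᵢ log₂ pᵢ.
−0.21·log₂(0.21) = 0.4728
−0.14·log₂(0.14) = 0.3971
−0.26·log₂(0.26) = 0.5053
−0.39·log₂(0.39) = 0.5298
Sum ≈ 1.9050 → 1.9050 bits.

1.9050 bits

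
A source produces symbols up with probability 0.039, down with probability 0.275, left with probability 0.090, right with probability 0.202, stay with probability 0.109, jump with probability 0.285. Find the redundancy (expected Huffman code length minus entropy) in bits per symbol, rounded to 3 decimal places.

0.029 bits

Entropy H = −Σ p log₂ p ≈ 2.3382 bits.
Huffman merges: 39/1000+9/100→129/1000; 109/1000+129/1000→119/500; 101/500+119/500→11/25; 11/40+57/200→14/25; 11/25+14/25→1. L = 2367/1000 ≈ 2.3670.
L − H = 2.3670 − 2.3382 = 0.029 bits.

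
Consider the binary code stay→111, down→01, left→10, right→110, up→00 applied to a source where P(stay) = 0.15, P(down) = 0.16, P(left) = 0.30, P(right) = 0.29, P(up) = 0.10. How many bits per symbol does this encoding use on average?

L̄ = Σ pᵢ·ℓᵢ = 0.15·3 + 0.16·2 + 0.30·2 + 0.29·3 + 0.10·2 = 2.44 bits/symbol.

2.44 bits/symbol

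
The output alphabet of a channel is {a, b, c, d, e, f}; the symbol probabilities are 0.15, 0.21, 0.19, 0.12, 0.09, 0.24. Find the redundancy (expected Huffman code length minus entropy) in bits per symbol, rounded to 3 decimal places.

0.038 bits

Entropy H = −Σ p log₂ p ≈ 2.5124 bits.
Huffman merges: 9/100+3/25→21/100; 3/20+19/100→17/50; 21/100+21/100→21/50; 6/25+17/50→29/50; 21/50+29/50→1. L = 51/20 ≈ 2.5500.
L − H = 2.5500 − 2.5124 = 0.038 bits.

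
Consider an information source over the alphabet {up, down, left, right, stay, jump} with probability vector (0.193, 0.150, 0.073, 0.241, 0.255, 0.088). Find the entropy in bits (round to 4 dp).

H = −Σ pᵢ log₂ pᵢ.
−0.193·log₂(0.193) = 0.4581
−0.150·log₂(0.150) = 0.4105
−0.073·log₂(0.073) = 0.2756
−0.241·log₂(0.241) = 0.4947
−0.255·log₂(0.255) = 0.5027
−0.088·log₂(0.088) = 0.3086
Sum ≈ 2.4503 → 2.4503 bits.

2.4503 bits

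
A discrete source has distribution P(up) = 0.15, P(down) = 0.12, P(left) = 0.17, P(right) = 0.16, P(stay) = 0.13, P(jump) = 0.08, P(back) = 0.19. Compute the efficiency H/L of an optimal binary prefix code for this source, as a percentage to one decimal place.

98.4%

Entropy H = −Σ p log₂ p ≈ 2.7646 bits.
Huffman merges: 2/25+3/25→1/5; 13/100+3/20→7/25; 4/25+17/100→33/100; 19/100+1/5→39/100; 7/25+33/100→61/100; 39/100+61/100→1. L = 281/100 ≈ 2.8100.
Efficiency = H/L = 2.7646/2.8100 = 98.4%.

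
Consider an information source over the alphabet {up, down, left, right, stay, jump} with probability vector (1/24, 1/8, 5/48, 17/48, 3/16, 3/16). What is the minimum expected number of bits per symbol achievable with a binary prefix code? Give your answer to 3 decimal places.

2.417 bits/symbol

Repeatedly combine the two least-probable nodes; the expected code length is the sum of the merged weights.
merge 1/24 + 5/48 → 7/48
merge 1/8 + 7/48 → 13/48
merge 3/16 + 3/16 → 3/8
merge 13/48 + 17/48 → 5/8
merge 3/8 + 5/8 → 1
L = 7/48 + 13/48 + 3/8 + 5/8 + 1 = 29/12 ≈ 2.417 bits/symbol.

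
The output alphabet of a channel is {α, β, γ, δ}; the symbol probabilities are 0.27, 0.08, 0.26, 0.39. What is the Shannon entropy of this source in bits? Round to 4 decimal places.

1.8366 bits

H = −Σ pᵢ log₂ pᵢ.
−0.27·log₂(0.27) = 0.5100
−0.08·log₂(0.08) = 0.2915
−0.26·log₂(0.26) = 0.5053
−0.39·log₂(0.39) = 0.5298
Sum ≈ 1.8366 → 1.8366 bits.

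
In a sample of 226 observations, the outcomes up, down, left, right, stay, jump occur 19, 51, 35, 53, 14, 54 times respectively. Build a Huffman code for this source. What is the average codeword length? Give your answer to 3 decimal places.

Probabilities are the counts divided by 226.
Repeatedly combine the two least-probable nodes; the expected code length is the sum of the merged weights.
merge 7/113 + 19/226 → 33/226
merge 33/226 + 35/226 → 34/113
merge 51/226 + 53/226 → 52/113
merge 27/113 + 34/113 → 61/113
merge 52/113 + 61/113 → 1
L = 33/226 + 34/113 + 52/113 + 61/113 + 1 = 553/226 ≈ 2.447 bits/symbol.

2.447 bits/symbol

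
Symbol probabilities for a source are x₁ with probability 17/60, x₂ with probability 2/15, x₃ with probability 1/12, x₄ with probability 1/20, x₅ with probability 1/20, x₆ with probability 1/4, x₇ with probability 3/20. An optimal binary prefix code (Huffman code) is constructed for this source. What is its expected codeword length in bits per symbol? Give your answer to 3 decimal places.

2.567 bits/symbol

Repeatedly combine the two least-probable nodes; the expected code length is the sum of the merged weights.
merge 1/20 + 1/20 → 1/10
merge 1/12 + 1/10 → 11/60
merge 2/15 + 3/20 → 17/60
merge 11/60 + 1/4 → 13/30
merge 17/60 + 17/60 → 17/30
merge 13/30 + 17/30 → 1
L = 1/10 + 11/60 + 17/60 + 13/30 + 17/30 + 1 = 77/30 ≈ 2.567 bits/symbol.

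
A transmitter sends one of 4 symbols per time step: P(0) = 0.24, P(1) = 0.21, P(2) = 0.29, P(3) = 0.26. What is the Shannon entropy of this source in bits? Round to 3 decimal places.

H = −Σ pᵢ log₂ pᵢ.
−0.24·log₂(0.24) = 0.4941
−0.21·log₂(0.21) = 0.4728
−0.29·log₂(0.29) = 0.5179
−0.26·log₂(0.26) = 0.5053
Sum ≈ 1.9901 → 1.990 bits.

1.990 bits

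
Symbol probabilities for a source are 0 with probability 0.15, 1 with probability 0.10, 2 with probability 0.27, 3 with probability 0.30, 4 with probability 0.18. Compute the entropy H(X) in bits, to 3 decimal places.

H = −Σ pᵢ log₂ pᵢ.
−0.15·log₂(0.15) = 0.4105
−0.10·log₂(0.10) = 0.3322
−0.27·log₂(0.27) = 0.5100
−0.30·log₂(0.30) = 0.5211
−0.18·log₂(0.18) = 0.4453
Sum ≈ 2.2192 → 2.219 bits.

2.219 bits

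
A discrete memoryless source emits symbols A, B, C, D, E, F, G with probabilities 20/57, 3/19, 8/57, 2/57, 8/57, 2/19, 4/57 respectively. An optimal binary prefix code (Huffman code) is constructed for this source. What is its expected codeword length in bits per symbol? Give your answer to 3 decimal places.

2.596 bits/symbol

Repeatedly combine the two least-probable nodes; the expected code length is the sum of the merged weights.
merge 2/57 + 4/57 → 2/19
merge 2/19 + 2/19 → 4/19
merge 8/57 + 8/57 → 16/57
merge 3/19 + 4/19 → 7/19
merge 16/57 + 20/57 → 12/19
merge 7/19 + 12/19 → 1
L = 2/19 + 4/19 + 16/57 + 7/19 + 12/19 + 1 = 148/57 ≈ 2.596 bits/symbol.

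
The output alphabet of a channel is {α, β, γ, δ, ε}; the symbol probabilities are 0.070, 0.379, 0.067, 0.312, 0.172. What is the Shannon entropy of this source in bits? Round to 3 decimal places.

H = −Σ pᵢ log₂ pᵢ.
−0.070·log₂(0.070) = 0.2686
−0.379·log₂(0.379) = 0.5305
−0.067·log₂(0.067) = 0.2613
−0.312·log₂(0.312) = 0.5243
−0.172·log₂(0.172) = 0.4368
Sum ≈ 2.0214 → 2.021 bits.

2.021 bits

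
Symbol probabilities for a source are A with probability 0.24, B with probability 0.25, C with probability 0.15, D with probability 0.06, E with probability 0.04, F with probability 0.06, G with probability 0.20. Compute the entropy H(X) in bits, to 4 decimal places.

H = −Σ pᵢ log₂ pᵢ.
−0.24·log₂(0.24) = 0.4941
−0.25·log₂(0.25) = 0.5000
−0.15·log₂(0.15) = 0.4105
−0.06·log₂(0.06) = 0.2435
−0.04·log₂(0.04) = 0.1858
−0.06·log₂(0.06) = 0.2435
−0.20·log₂(0.20) = 0.4644
Sum ≈ 2.5419 → 2.5419 bits.

2.5419 bits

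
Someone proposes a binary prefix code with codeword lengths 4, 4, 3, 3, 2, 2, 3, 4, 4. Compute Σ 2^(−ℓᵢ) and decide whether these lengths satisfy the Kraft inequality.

1.125; no

With common denominator 2^4 = 16: Σ 2^(−ℓᵢ) = 1/16 + 1/16 + 2/16 + 2/16 + 4/16 + 4/16 + 2/16 + 1/16 + 1/16 = 18/16 = 1.125.
Kraft's inequality requires Σ ≤ 1; here Σ = 1.125 > 1, so no such prefix code exists.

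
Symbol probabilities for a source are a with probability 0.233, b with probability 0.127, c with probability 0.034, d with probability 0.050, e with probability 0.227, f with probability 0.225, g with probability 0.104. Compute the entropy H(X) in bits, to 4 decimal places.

2.5591 bits

H = −Σ pᵢ log₂ pᵢ.
−0.233·log₂(0.233) = 0.4897
−0.127·log₂(0.127) = 0.3781
−0.034·log₂(0.034) = 0.1659
−0.050·log₂(0.050) = 0.2161
−0.227·log₂(0.227) = 0.4856
−0.225·log₂(0.225) = 0.4842
−0.104·log₂(0.104) = 0.3396
Sum ≈ 2.5591 → 2.5591 bits.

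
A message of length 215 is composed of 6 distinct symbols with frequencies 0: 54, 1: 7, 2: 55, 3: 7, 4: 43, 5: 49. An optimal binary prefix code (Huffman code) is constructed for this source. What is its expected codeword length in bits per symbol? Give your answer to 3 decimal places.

2.330 bits/symbol

Probabilities are the counts divided by 215.
Repeatedly combine the two least-probable nodes; the expected code length is the sum of the merged weights.
merge 7/215 + 7/215 → 14/215
merge 14/215 + 1/5 → 57/215
merge 49/215 + 54/215 → 103/215
merge 11/43 + 57/215 → 112/215
merge 103/215 + 112/215 → 1
L = 14/215 + 57/215 + 103/215 + 112/215 + 1 = 501/215 ≈ 2.330 bits/symbol.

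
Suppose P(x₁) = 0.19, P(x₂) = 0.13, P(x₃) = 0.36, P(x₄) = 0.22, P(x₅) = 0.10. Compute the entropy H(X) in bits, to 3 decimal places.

H = −Σ pᵢ log₂ pᵢ.
−0.19·log₂(0.19) = 0.4552
−0.13·log₂(0.13) = 0.3826
−0.36·log₂(0.36) = 0.5306
−0.22·log₂(0.22) = 0.4806
−0.10·log₂(0.10) = 0.3322
Sum ≈ 2.1813 → 2.181 bits.

2.181 bits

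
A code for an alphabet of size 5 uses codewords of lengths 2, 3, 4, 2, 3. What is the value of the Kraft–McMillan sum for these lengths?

0.8125

With common denominator 2^4 = 16: Σ 2^(−ℓᵢ) = 4/16 + 2/16 + 1/16 + 4/16 + 2/16 = 13/16 = 0.8125.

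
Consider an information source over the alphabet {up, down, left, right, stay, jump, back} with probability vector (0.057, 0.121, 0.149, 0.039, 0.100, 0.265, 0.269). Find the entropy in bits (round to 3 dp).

H = −Σ pᵢ log₂ pᵢ.
−0.057·log₂(0.057) = 0.2356
−0.121·log₂(0.121) = 0.3687
−0.149·log₂(0.149) = 0.4092
−0.039·log₂(0.039) = 0.1825
−0.100·log₂(0.100) = 0.3322
−0.265·log₂(0.265) = 0.5077
−0.269·log₂(0.269) = 0.5096
Sum ≈ 2.5455 → 2.546 bits.

2.546 bits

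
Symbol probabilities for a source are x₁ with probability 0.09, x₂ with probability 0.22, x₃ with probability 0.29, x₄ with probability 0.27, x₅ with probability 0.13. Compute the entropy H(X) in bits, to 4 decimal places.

2.2038 bits

H = −Σ pᵢ log₂ pᵢ.
−0.09·log₂(0.09) = 0.3127
−0.22·log₂(0.22) = 0.4806
−0.29·log₂(0.29) = 0.5179
−0.27·log₂(0.27) = 0.5100
−0.13·log₂(0.13) = 0.3826
Sum ≈ 2.2038 → 2.2038 bits.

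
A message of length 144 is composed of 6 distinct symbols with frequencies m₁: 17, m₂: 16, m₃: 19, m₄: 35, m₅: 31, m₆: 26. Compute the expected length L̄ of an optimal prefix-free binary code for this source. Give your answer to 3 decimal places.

Probabilities are the counts divided by 144.
Repeatedly combine the two least-probable nodes; the expected code length is the sum of the merged weights.
merge 1/9 + 17/144 → 11/48
merge 19/144 + 13/72 → 5/16
merge 31/144 + 11/48 → 4/9
merge 35/144 + 5/16 → 5/9
merge 4/9 + 5/9 → 1
L = 11/48 + 5/16 + 4/9 + 5/9 + 1 = 61/24 ≈ 2.542 bits/symbol.

2.542 bits/symbol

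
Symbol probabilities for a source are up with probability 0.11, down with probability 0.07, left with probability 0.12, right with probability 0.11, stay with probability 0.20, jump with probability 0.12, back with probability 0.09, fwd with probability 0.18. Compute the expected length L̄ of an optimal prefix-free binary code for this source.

2.96 bits/symbol

Repeatedly combine the two least-probable nodes; the expected code length is the sum of the merged weights.
merge 7/100 + 9/100 → 4/25
merge 11/100 + 11/100 → 11/50
merge 3/25 + 3/25 → 6/25
merge 4/25 + 9/50 → 17/50
merge 1/5 + 11/50 → 21/50
merge 6/25 + 17/50 → 29/50
merge 21/50 + 29/50 → 1
L = 4/25 + 11/50 + 6/25 + 17/50 + 21/50 + 29/50 + 1 = 74/25 = 2.96 bits/symbol.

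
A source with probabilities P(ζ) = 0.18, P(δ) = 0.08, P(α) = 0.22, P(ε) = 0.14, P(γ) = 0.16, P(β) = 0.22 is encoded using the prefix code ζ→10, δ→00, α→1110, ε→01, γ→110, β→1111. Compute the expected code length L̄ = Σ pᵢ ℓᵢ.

L̄ = Σ pᵢ·ℓᵢ = 0.18·2 + 0.08·2 + 0.22·4 + 0.14·2 + 0.16·3 + 0.22·4 = 3.04 bits/symbol.

3.04 bits/symbol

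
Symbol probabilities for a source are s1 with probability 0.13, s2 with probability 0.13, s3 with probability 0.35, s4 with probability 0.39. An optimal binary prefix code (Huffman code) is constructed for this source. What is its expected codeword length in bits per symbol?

Repeatedly combine the two least-probable nodes; the expected code length is the sum of the merged weights.
merge 13/100 + 13/100 → 13/50
merge 13/50 + 7/20 → 61/100
merge 39/100 + 61/100 → 1
L = 13/50 + 61/100 + 1 = 187/100 = 1.87 bits/symbol.

1.87 bits/symbol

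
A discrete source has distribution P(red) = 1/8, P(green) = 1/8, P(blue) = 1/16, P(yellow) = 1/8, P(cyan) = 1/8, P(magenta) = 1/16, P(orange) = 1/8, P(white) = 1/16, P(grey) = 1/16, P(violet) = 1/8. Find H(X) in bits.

Each probability is a power of 1/2, so log₂(1/p) is an integer.
H = Σ p·log₂(1/p) = 1/8·3 + 1/8·3 + 1/16·4 + 1/8·3 + 1/8·3 + 1/16·4 + 1/8·3 + 1/16·4 + 1/16·4 + 1/8·3 = 3.25 bits.

3.25 bits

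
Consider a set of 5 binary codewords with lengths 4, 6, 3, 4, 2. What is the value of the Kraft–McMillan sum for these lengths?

With common denominator 2^6 = 64: Σ 2^(−ℓᵢ) = 4/64 + 1/64 + 8/64 + 4/64 + 16/64 = 33/64 = 0.515625.

0.515625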